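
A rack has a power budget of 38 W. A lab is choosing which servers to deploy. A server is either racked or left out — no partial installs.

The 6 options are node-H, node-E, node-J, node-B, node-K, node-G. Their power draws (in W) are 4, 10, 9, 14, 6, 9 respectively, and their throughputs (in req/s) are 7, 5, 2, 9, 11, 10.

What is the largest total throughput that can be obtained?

Take node-H, node-B, node-K, and node-G: power draw 4 + 14 + 6 + 9 = 33 ≤ 38, throughput 7 + 9 + 11 + 10 = 37.
No other feasible combination does better.

37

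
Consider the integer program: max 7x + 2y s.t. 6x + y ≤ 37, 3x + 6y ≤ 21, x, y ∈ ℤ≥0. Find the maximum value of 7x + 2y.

The continuous relaxation peaks at (6.09, 0.455) with value 43.55; rounding to a feasible lattice point costs some objective.
(x,y)=(6,0): 6·6+1·0=36≤37, 3·6+6·0=18≤21, objective 42.
(x,y)=(5,1): 6·5+1·1=31≤37, 3·5+6·1=21≤21, objective 37.
(x,y)=(5,0): 6·5+1·0=30≤37, 3·5+6·0=15≤21, objective 35.
The best lattice point is (6,0), giving 42.

42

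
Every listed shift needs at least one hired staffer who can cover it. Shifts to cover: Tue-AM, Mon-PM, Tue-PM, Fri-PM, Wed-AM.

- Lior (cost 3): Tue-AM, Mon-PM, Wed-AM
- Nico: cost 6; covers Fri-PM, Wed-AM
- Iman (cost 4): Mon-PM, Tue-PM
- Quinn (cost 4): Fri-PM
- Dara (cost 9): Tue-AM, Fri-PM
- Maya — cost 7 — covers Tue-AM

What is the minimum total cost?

Choose Lior, Iman, and Quinn: together they cover Tue-AM, Mon-PM, Tue-PM, Fri-PM, Wed-AM — every shift.
Total cost: 3 + 4 + 4 = 11.
No cover costs less than 11.

11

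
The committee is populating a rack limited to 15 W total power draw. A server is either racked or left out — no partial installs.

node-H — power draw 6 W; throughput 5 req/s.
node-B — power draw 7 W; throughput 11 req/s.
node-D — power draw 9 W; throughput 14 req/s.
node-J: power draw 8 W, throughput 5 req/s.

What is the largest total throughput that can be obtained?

node-B + node-J: power draw 7 + 8 = 15 ≤ 15, throughput 11 + 5 = 16.
node-H + node-B: power draw 6 + 7 = 13 ≤ 15, throughput 5 + 11 = 16.
node-H + node-D: power draw 6 + 9 = 15 ≤ 15, throughput 5 + 14 = 19.
Best is node-H and node-D with total throughput 19.

19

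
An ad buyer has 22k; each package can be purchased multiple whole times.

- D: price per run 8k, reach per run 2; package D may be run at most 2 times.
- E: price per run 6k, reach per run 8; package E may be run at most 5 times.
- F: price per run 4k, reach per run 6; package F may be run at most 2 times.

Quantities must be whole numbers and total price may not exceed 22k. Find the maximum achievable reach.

F has the best ratio (6/4); taking only F gives at most 2×6 = 12 (stopped by the supply cap of 2).
Mixing does better — 3×E and 1×F: price 22 ≤ 22, reach 3·8 + 1·6 = 30.

30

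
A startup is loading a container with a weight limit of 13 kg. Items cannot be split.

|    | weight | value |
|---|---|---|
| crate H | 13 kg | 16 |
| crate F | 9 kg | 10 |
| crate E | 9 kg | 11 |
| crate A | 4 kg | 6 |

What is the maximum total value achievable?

Allowing fractional choices, the relaxed optimum would be about 17.1, but items are indivisible.
crate F + crate A: weight 9 + 4 = 13 ≤ 13, value 10 + 6 = 16.
crate E + crate A: weight 9 + 4 = 13 ≤ 13, value 11 + 6 = 17.
crate H: weight 13 ≤ 13, value 16.
Best is crate E and crate A with total value 17.

17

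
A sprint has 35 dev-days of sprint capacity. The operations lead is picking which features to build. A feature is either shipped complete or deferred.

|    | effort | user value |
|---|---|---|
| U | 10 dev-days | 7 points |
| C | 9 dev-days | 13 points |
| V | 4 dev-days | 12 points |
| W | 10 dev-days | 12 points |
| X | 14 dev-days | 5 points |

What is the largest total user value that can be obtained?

44

Allowing fractional choices, the relaxed optimum would be about 44.7, but features are indivisible.
C + V + W: effort 9 + 4 + 10 = 23 ≤ 35, user value 13 + 12 + 12 = 37.
U + C + V + W: effort 10 + 9 + 4 + 10 = 33 ≤ 35, user value 7 + 13 + 12 + 12 = 44.
U + C + V: effort 10 + 9 + 4 = 23 ≤ 35, user value 7 + 13 + 12 = 32.
Best is U, C, V, and W with total user value 44.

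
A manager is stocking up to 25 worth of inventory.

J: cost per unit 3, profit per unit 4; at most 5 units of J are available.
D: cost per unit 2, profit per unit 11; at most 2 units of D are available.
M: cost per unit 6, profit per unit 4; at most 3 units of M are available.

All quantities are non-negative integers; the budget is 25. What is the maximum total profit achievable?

Take 5×J, 2×D, and 1×M: cost 25 ≤ 25, profit 5·4 + 2·11 + 1·4 = 46.
D has the best ratio (11/2) and is taken to its limit of 2; remaining capacity is filled optimally with the others.

46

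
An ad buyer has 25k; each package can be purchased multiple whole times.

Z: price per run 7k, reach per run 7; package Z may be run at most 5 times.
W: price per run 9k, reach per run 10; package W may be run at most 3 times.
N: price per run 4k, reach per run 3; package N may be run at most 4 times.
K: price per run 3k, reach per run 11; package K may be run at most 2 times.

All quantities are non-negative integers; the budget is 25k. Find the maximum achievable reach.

42

K has the best ratio (11/3); taking only K gives at most 2×11 = 22 (stopped by the supply cap of 2).
Mixing does better — 2×W and 2×K: price 24 ≤ 25, reach 2·10 + 2·11 = 42.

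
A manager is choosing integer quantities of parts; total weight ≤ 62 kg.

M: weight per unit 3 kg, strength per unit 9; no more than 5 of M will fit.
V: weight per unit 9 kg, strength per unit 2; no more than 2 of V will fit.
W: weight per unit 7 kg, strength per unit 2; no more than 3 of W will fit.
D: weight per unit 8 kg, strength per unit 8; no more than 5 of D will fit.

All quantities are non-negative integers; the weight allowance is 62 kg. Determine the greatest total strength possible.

87

This is a bounded integer knapsack.
5×M and 5×D: weight 55 ≤ 62, strength 5·9 + 5·8 = 85.
5×M, 1×W, and 5×D: weight 62 ≤ 62, strength 5·9 + 1·2 + 5·8 = 87.
Best is 87.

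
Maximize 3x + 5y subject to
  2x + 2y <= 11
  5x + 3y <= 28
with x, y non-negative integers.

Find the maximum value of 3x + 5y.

25

The continuous relaxation peaks at (0, 5.5) with value 27.50; rounding to a feasible lattice point costs some objective.
(x,y)=(0,5): 2·0+2·5=10≤11, 5·0+3·5=15≤28, objective 25.
(x,y)=(1,4): 2·1+2·4=10≤11, 5·1+3·4=17≤28, objective 23.
(x,y)=(0,4): 2·0+2·4=8≤11, 5·0+3·4=12≤28, objective 20.
The best lattice point is (0,5), giving 25.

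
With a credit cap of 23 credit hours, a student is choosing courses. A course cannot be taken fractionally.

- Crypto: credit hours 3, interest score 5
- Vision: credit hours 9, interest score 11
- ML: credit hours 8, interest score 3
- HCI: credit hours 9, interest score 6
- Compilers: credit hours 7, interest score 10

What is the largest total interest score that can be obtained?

Crypto + Vision + Compilers: credit hours 3 + 9 + 7 = 19 ≤ 23, interest score 5 + 11 + 10 = 26.
Crypto + Vision + HCI: credit hours 3 + 9 + 9 = 21 ≤ 23, interest score 5 + 11 + 6 = 22.
Vision + Compilers: credit hours 9 + 7 = 16 ≤ 23, interest score 11 + 10 = 21.
Best is Crypto, Vision, and Compilers with total interest score 26.

26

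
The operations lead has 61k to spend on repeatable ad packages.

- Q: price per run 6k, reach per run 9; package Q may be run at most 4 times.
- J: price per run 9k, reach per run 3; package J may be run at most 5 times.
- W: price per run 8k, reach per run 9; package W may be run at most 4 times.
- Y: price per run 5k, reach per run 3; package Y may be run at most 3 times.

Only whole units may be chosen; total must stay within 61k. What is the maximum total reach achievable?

Take 4×Q, 4×W, and 1×Y: price 61 ≤ 61, reach 4·9 + 4·9 + 1·3 = 75.
Q has the best ratio (9/6) and is taken to its limit of 4; remaining capacity is filled optimally with the others.

75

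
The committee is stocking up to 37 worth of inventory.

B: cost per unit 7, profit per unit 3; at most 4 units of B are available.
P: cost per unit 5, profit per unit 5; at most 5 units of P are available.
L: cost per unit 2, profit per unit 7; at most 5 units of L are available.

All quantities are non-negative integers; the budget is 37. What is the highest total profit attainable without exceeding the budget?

60

L has the best ratio (7/2); taking only L gives at most 5×7 = 35 (stopped by the supply cap of 5).
Mixing does better — 5×P and 5×L: cost 35 ≤ 37, profit 5·5 + 5·7 = 60.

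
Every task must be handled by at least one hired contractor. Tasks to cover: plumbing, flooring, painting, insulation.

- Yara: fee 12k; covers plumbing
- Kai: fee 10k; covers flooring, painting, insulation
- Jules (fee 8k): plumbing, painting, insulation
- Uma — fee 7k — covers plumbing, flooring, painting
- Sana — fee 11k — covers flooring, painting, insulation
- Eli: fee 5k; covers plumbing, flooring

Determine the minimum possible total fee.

The greedy cost-per-new-task heuristic would pick Uma and Jules for 15, but a cheaper cover exists.
Choose Jules and Eli: together they cover plumbing, flooring, painting, insulation — every task.
Total fee: 8 + 5 = 13.
No cover costs less than 13.

13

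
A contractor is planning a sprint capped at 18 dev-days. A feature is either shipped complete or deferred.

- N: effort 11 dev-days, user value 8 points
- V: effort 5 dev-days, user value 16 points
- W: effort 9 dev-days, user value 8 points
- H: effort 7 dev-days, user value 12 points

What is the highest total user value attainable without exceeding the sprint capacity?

V + H: effort 5 + 7 = 12 ≤ 18, user value 16 + 12 = 28.
N + V: effort 11 + 5 = 16 ≤ 18, user value 8 + 16 = 24.
V + W: effort 5 + 9 = 14 ≤ 18, user value 16 + 8 = 24.
Best is V and H with total user value 28.

28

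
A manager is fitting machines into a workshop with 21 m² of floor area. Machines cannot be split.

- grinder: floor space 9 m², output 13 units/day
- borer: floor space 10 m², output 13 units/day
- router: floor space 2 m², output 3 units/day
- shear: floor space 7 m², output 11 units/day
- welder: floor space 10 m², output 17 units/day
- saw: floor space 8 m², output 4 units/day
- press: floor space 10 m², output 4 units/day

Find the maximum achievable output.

Allowing fractional choices, the relaxed optimum would be about 33.9, but machines are indivisible.
grinder + welder: floor space 9 + 10 = 19 ≤ 21, output 13 + 17 = 30.
grinder + router + welder: floor space 9 + 2 + 10 = 21 ≤ 21, output 13 + 3 + 17 = 33.
router + shear + welder: floor space 2 + 7 + 10 = 19 ≤ 21, output 3 + 11 + 17 = 31.
Best is grinder, router, and welder with total output 33.

33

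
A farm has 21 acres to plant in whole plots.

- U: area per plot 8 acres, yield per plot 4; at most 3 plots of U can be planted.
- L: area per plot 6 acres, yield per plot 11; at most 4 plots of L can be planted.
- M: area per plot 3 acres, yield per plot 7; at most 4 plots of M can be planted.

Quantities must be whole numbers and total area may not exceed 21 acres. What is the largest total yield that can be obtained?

This is a bounded integer knapsack.
Take 2×L and 3×M: area 21 ≤ 21, yield 2·11 + 3·7 = 43.
No other integer combination yields more.

43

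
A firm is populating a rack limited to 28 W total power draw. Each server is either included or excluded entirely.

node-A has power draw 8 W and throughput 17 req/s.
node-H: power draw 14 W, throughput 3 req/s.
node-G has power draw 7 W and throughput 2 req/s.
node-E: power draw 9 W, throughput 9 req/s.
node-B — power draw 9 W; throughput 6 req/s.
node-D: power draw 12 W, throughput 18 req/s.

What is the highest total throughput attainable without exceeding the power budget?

37

Treat it as a binary knapsack problem.
Allowing fractional choices, the relaxed optimum would be about 43.0, but servers are indivisible.
node-A + node-E + node-B: power draw 8 + 9 + 9 = 26 ≤ 28, throughput 17 + 9 + 6 = 32.
node-A + node-D: power draw 8 + 12 = 20 ≤ 28, throughput 17 + 18 = 35.
node-A + node-G + node-D: power draw 8 + 7 + 12 = 27 ≤ 28, throughput 17 + 2 + 18 = 37.
Best is node-A, node-G, and node-D with total throughput 37.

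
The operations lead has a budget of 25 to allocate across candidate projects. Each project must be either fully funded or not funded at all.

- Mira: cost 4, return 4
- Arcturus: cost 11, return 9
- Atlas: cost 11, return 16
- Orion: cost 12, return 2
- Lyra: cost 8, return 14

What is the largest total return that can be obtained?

Mira + Arcturus + Lyra: cost 4 + 11 + 8 = 23 ≤ 25, return 4 + 9 + 14 = 27.
Mira + Atlas + Lyra: cost 4 + 11 + 8 = 23 ≤ 25, return 4 + 16 + 14 = 34.
Atlas + Lyra: cost 11 + 8 = 19 ≤ 25, return 16 + 14 = 30.
Best is Mira, Atlas, and Lyra with total return 34.

34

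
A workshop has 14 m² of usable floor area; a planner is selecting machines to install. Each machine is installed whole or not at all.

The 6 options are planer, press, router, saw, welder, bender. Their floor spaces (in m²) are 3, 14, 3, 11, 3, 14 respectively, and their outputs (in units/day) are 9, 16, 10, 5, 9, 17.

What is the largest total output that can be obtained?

28

Take planer, router, and welder: floor space 3 + 3 + 3 = 9 ≤ 14, output 9 + 10 + 9 = 28.
No other feasible combination does better.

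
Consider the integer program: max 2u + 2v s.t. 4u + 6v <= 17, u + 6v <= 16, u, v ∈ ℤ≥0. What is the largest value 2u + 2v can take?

(u,v)=(4,0): 4·4+6·0=16≤17, 1·4+6·0=4≤16, objective 8.
(u,v)=(3,0): 4·3+6·0=12≤17, 1·3+6·0=3≤16, objective 6.
The best lattice point is (4,0), giving 8.

8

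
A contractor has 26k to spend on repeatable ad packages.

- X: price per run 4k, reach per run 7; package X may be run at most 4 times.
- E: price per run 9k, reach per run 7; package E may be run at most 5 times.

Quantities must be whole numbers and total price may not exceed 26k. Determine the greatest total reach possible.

35

X has the best ratio (7/4); taking only X gives at most 4×7 = 28 (stopped by the supply cap of 4).
Mixing does better — 4×X and 1×E: price 25 ≤ 26, reach 4·7 + 1·7 = 35.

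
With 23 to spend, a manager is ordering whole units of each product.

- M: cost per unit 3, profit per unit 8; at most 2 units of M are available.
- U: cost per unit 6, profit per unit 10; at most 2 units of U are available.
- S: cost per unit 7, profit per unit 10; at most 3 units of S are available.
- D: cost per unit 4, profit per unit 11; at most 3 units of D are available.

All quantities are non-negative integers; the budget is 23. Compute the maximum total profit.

51

Take 1×M, 1×S, and 3×D: cost 22 ≤ 23, profit 1·8 + 1·10 + 3·11 = 51.
D has the best ratio (11/4) and is taken to its limit of 3; remaining capacity is filled optimally with the others.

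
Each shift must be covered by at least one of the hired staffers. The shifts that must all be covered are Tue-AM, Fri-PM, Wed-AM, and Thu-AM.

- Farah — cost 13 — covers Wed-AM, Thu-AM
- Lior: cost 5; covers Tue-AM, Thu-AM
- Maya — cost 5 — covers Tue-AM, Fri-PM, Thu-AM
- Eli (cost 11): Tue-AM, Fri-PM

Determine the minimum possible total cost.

Choose Farah and Maya: together they cover Tue-AM, Fri-PM, Wed-AM, Thu-AM — every shift.
Total cost: 13 + 5 = 18.
No cover costs less than 18.

18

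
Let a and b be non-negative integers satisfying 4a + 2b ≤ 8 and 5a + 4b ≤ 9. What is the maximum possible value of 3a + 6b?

12

(a,b)=(0,2) is feasible, giving 12.
(a,b)=(1,1) is feasible, giving 9.
(a,b)=(0,1) is feasible, giving 6.
The best lattice point is (0,2), giving 12.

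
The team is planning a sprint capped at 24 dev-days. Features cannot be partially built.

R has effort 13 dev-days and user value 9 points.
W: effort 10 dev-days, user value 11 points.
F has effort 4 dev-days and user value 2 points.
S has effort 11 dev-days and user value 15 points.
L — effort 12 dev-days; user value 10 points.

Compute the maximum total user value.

26

W + S: effort 10 + 11 = 21 ≤ 24, user value 11 + 15 = 26.
S + L: effort 11 + 12 = 23 ≤ 24, user value 15 + 10 = 25.
Best is W and S with total user value 26.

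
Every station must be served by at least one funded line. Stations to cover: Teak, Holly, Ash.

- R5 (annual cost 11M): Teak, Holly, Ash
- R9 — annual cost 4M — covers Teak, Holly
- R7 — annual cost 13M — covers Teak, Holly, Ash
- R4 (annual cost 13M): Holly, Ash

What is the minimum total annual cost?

The greedy cost-per-new-station heuristic would pick R9 and R5 for 15, but a cheaper cover exists.
R5 alone covers Teak, Holly, Ash — every station.
Total annual cost: 11.
No cover costs less than 11.

11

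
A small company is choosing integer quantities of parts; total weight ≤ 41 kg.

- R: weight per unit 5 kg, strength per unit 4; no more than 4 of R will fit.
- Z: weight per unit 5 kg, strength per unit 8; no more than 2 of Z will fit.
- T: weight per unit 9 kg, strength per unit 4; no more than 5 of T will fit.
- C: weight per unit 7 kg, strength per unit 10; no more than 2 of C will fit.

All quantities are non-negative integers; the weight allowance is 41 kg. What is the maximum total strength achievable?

3×R, 2×Z, and 2×C: weight 39 ≤ 41, strength 3·4 + 2·8 + 2·10 = 48.
1×R, 2×Z, 1×T, and 2×C: weight 38 ≤ 41, strength 1·4 + 2·8 + 1·4 + 2·10 = 44.
Best is 48.

48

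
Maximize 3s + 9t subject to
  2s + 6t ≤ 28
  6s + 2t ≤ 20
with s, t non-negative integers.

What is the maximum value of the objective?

42

(s,t)=(2,4) is feasible, giving 42.
(s,t)=(1,4) is feasible, giving 39.
No feasible integer point exceeds 42.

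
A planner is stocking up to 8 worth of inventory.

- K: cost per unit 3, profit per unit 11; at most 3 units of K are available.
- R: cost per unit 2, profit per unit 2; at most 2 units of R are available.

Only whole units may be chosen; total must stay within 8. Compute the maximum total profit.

24

2×K and 1×R: cost 8 ≤ 8, profit 2·11 + 1·2 = 24.
2×K: cost 6 ≤ 8, profit 2·11 = 22.
Best is 24.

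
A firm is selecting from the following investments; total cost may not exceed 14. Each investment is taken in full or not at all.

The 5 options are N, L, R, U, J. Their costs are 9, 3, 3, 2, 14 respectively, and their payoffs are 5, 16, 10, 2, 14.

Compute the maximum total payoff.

28

Take L, R, and U: cost 3 + 3 + 2 = 8 ≤ 14, payoff 16 + 10 + 2 = 28.
No other feasible combination does better.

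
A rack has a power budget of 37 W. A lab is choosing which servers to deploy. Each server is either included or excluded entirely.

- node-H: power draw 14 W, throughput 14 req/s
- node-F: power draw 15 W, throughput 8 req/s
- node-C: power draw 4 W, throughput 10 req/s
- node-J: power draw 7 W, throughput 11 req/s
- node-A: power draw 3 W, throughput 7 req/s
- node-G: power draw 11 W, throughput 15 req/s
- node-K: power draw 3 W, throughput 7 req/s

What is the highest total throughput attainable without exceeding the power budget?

53

This is an integer program with binary decision variables.
Allowing fractional choices, the relaxed optimum would be about 59.0, but servers are indivisible.
node-H + node-C + node-J + node-G: power draw 14 + 4 + 7 + 11 = 36 ≤ 37, throughput 14 + 10 + 11 + 15 = 50.
node-H + node-C + node-A + node-G + node-K: power draw 14 + 4 + 3 + 11 + 3 = 35 ≤ 37, throughput 14 + 10 + 7 + 15 + 7 = 53.
node-C + node-J + node-A + node-G + node-K: power draw 4 + 7 + 3 + 11 + 3 = 28 ≤ 37, throughput 10 + 11 + 7 + 15 + 7 = 50.
Best is node-H, node-C, node-A, node-G, and node-K with total throughput 53.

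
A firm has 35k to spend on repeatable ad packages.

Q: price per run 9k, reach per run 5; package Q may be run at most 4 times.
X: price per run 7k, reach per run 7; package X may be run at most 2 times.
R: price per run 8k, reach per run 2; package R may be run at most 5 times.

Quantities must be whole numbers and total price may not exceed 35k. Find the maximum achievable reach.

X has the best ratio (7/7); taking only X gives at most 2×7 = 14 (stopped by the supply cap of 2).
Mixing does better — 2×Q and 2×X: price 32 ≤ 35, reach 2·5 + 2·7 = 24.

24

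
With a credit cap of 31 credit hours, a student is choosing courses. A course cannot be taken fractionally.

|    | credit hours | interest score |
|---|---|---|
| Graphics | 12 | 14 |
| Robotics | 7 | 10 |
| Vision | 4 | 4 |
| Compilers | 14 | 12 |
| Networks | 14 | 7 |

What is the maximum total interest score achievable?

Allowing fractional choices, the relaxed optimum would be about 34.9, but courses are indivisible.
Graphics + Vision + Compilers: credit hours 12 + 4 + 14 = 30 ≤ 31, interest score 14 + 4 + 12 = 30.
Graphics + Robotics + Vision: credit hours 12 + 7 + 4 = 23 ≤ 31, interest score 14 + 10 + 4 = 28.
Best is Graphics, Vision, and Compilers with total interest score 30.

30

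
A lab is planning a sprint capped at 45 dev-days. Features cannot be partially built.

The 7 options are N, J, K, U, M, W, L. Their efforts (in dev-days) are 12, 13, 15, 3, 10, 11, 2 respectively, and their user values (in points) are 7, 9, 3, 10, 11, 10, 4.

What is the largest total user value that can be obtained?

N + U + M + W + L: effort 12 + 3 + 10 + 11 + 2 = 38 ≤ 45, user value 7 + 10 + 11 + 10 + 4 = 42.
J + U + M + W + L: effort 13 + 3 + 10 + 11 + 2 = 39 ≤ 45, user value 9 + 10 + 11 + 10 + 4 = 44.
Best is J, U, M, W, and L with total user value 44.

44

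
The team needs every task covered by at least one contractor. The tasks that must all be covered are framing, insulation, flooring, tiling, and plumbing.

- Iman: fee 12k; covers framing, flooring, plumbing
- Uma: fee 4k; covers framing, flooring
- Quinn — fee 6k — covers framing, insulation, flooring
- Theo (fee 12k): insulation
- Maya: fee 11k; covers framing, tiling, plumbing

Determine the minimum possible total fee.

17

This is an integer covering problem.
The greedy cost-per-new-task heuristic would pick Uma, Maya, and Quinn for 21, but a cheaper cover exists.
Choose Quinn and Maya: together they cover framing, insulation, flooring, tiling, plumbing — every task.
Total fee: 6 + 11 = 17.
No cover costs less than 17.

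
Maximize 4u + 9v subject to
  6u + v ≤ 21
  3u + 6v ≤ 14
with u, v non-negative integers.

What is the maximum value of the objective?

Relaxing integrality, the LP optimum is 21.00 at (u,v) = (0, 2.33), which is not an integer point.
(u,v)=(0,2): 6·0+1·2=2≤21, 3·0+6·2=12≤14, objective 18.
(u,v)=(1,1): 6·1+1·1=7≤21, 3·1+6·1=9≤14, objective 13.
(u,v)=(0,1): 6·0+1·1=1≤21, 3·0+6·1=6≤14, objective 9.
Maximum is 18 at (u,v)=(0,2).

18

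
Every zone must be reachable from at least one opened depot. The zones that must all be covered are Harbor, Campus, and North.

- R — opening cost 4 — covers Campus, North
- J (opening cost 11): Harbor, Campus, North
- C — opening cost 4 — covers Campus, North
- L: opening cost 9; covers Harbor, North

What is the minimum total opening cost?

J alone covers Harbor, Campus, North — every zone.
Total opening cost: 11.

11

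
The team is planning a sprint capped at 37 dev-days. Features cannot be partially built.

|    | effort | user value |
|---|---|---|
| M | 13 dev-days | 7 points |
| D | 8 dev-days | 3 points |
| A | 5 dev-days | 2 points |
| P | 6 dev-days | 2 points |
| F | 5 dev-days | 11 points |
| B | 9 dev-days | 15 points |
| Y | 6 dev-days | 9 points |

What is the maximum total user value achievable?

Allowing fractional choices, the relaxed optimum would be about 43.6, but features are indivisible.
D + A + F + B + Y: effort 8 + 5 + 5 + 9 + 6 = 33 ≤ 37, user value 3 + 2 + 11 + 15 + 9 = 40.
M + F + B + Y: effort 13 + 5 + 9 + 6 = 33 ≤ 37, user value 7 + 11 + 15 + 9 = 42.
Best is M, F, B, and Y with total user value 42.

42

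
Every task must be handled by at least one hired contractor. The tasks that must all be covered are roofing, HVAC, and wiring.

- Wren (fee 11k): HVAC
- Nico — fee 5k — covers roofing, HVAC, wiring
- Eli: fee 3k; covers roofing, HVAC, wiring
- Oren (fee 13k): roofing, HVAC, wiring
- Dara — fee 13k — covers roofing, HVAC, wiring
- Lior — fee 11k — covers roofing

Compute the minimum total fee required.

Eli alone covers roofing, HVAC, wiring — every task.
Total fee: 3.
No cover costs less than 3.

3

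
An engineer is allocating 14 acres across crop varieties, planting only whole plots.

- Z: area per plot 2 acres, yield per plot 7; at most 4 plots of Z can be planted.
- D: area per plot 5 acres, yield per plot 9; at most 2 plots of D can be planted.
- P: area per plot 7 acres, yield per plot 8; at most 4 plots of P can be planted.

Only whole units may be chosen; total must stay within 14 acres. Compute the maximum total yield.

This is a bounded integer knapsack.
2×Z and 2×D: area 14 ≤ 14, yield 2·7 + 2·9 = 32.
4×Z and 1×D: area 13 ≤ 14, yield 4·7 + 1·9 = 37.
Best is 37.

37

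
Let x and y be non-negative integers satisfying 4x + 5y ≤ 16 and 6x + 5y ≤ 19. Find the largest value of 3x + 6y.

18

Relaxing integrality, the LP optimum is 19.20 at (x,y) = (0, 3.2), which is not an integer point.
(x,y)=(0,3) is feasible, giving 18.
(x,y)=(1,2) is feasible, giving 15.
Maximum is 18 at (x,y)=(0,3).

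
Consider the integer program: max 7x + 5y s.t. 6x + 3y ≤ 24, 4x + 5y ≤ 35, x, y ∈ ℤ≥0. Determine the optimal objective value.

Relaxing integrality, the LP optimum is 37.50 at (x,y) = (0.833, 6.33), which is not an integer point.
(x,y)=(1,6): 6·1+3·6=24≤24, 4·1+5·6=34≤35, objective 37.
(x,y)=(0,7): 6·0+3·7=21≤24, 4·0+5·7=35≤35, objective 35.
(x,y)=(1,5): 6·1+3·5=21≤24, 4·1+5·5=29≤35, objective 32.
The best lattice point is (1,6), giving 37.

37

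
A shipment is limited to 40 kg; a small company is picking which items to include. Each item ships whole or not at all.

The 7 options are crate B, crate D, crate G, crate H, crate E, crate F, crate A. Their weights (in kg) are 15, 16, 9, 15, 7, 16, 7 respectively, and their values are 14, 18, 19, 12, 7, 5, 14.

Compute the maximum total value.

Allowing fractional choices, the relaxed optimum would be about 58.9, but items are indivisible.
crate D + crate G + crate E + crate A: weight 16 + 9 + 7 + 7 = 39 ≤ 40, value 18 + 19 + 7 + 14 = 58.
crate B + crate G + crate E + crate A: weight 15 + 9 + 7 + 7 = 38 ≤ 40, value 14 + 19 + 7 + 14 = 54.
crate G + crate H + crate E + crate A: weight 9 + 15 + 7 + 7 = 38 ≤ 40, value 19 + 12 + 7 + 14 = 52.
Best is crate D, crate G, crate E, and crate A with total value 58.

58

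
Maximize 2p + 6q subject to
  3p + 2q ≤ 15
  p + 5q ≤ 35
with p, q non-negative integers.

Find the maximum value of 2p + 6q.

42

Relaxing integrality, the LP optimum is 42.31 at (p,q) = (0.385, 6.92), which is not an integer point.
(p,q)=(0,7): 3·0+2·7=14≤15, 1·0+5·7=35≤35, objective 42.
(p,q)=(1,6): 3·1+2·6=15≤15, 1·1+5·6=31≤35, objective 38.
(p,q)=(0,6): 3·0+2·6=12≤15, 1·0+5·6=30≤35, objective 36.
No feasible integer point exceeds 42.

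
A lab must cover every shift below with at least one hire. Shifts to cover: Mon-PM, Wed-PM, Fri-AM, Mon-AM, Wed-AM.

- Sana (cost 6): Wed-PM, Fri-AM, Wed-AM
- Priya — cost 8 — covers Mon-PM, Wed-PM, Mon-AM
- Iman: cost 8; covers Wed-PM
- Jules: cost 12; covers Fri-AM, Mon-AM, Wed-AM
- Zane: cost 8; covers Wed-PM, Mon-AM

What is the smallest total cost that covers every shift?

14

Choose Sana and Priya: together they cover Mon-PM, Wed-PM, Fri-AM, Mon-AM, Wed-AM — every shift.
Total cost: 6 + 8 = 14.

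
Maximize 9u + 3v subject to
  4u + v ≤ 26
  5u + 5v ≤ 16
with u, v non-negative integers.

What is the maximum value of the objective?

Relaxing integrality, the LP optimum is 28.80 at (u,v) = (3.2, 0), which is not an integer point.
(u,v)=(3,0): 4·3+1·0=12≤26, 5·3+5·0=15≤16, objective 27.
(u,v)=(2,1): 4·2+1·1=9≤26, 5·2+5·1=15≤16, objective 21.
(u,v)=(2,0): 4·2+1·0=8≤26, 5·2+5·0=10≤16, objective 18.
Maximum is 27 at (u,v)=(3,0).

27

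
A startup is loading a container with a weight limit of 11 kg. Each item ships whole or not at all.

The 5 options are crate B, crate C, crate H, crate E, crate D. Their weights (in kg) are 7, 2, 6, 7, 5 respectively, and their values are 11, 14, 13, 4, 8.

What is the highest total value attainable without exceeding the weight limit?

27

Treat it as a binary knapsack problem.
Allowing fractional choices, the relaxed optimum would be about 31.8, but items are indivisible.
crate C + crate H: weight 2 + 6 = 8 ≤ 11, value 14 + 13 = 27.
crate B + crate C: weight 7 + 2 = 9 ≤ 11, value 11 + 14 = 25.
crate C + crate D: weight 2 + 5 = 7 ≤ 11, value 14 + 8 = 22.
Best is crate C and crate H with total value 27.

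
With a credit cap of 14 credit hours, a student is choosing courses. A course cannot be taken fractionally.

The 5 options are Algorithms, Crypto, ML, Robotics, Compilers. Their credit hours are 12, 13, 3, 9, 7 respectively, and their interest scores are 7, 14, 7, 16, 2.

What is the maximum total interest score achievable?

Treat it as a binary knapsack problem.
Allowing fractional choices, the relaxed optimum would be about 25.2, but courses are indivisible.
Crypto: credit hours 13 ≤ 14, interest score 14.
Robotics: credit hours 9 ≤ 14, interest score 16.
ML + Robotics: credit hours 3 + 9 = 12 ≤ 14, interest score 7 + 16 = 23.
Best is ML and Robotics with total interest score 23.

23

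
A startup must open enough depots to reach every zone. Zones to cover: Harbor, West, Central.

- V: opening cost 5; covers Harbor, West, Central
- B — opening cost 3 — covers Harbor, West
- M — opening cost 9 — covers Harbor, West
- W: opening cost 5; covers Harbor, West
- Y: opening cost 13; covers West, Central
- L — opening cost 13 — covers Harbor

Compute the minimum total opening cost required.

5

The greedy cost-per-new-zone heuristic would pick B and V for 8, but a cheaper cover exists.
V alone covers Harbor, West, Central — every zone.
Total opening cost: 5.
No cover costs less than 5.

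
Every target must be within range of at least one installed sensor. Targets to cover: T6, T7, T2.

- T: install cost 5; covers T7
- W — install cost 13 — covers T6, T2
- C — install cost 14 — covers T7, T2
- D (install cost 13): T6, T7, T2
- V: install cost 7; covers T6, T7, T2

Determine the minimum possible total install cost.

V alone covers T6, T7, T2 — every target.
Total install cost: 7.
No cover costs less than 7.

7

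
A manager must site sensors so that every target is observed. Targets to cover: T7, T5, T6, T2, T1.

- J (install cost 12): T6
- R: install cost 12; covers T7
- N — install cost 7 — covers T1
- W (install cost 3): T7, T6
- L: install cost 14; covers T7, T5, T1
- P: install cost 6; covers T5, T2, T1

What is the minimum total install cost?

Choose W and P: together they cover T7, T5, T6, T2, T1 — every target.
Total install cost: 3 + 6 = 9.
No cover costs less than 9.

9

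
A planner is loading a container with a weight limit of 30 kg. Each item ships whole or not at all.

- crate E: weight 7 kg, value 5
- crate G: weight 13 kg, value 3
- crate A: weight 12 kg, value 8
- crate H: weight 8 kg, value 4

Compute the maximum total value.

17

Allowing fractional choices, the relaxed optimum would be about 17.7, but items are indivisible.
crate E + crate A: weight 7 + 12 = 19 ≤ 30, value 5 + 8 = 13.
crate A + crate H: weight 12 + 8 = 20 ≤ 30, value 8 + 4 = 12.
crate E + crate A + crate H: weight 7 + 12 + 8 = 27 ≤ 30, value 5 + 8 + 4 = 17.
Best is crate E, crate A, and crate H with total value 17.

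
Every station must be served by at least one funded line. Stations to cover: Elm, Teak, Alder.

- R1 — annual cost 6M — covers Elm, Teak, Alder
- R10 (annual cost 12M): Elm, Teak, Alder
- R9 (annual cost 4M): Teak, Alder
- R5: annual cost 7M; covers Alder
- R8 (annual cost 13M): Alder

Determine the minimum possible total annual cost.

This is a weighted set-cover instance.
R1 alone covers Elm, Teak, Alder — every station.
Total annual cost: 6.
No cover costs less than 6.

6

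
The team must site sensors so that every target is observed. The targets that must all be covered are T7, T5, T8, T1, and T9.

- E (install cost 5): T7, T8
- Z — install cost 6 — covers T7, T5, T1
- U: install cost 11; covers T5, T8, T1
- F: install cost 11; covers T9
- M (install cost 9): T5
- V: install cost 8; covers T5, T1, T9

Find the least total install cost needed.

13

This is a weighted set-cover instance.
Choose E and V: together they cover T7, T5, T8, T1, T9 — every target.
Total install cost: 5 + 8 = 13.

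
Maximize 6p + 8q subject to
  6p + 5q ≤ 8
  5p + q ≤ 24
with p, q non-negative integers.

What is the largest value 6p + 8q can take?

(p,q)=(0,1): 6·0+5·1=5≤8, 5·0+1·1=1≤24, objective 8.
(p,q)=(1,0): 6·1+5·0=6≤8, 5·1+1·0=5≤24, objective 6.
(p,q)=(0,0): 6·0+5·0=0≤8, 5·0+1·0=0≤24, objective 0.
No feasible integer point exceeds 8.

8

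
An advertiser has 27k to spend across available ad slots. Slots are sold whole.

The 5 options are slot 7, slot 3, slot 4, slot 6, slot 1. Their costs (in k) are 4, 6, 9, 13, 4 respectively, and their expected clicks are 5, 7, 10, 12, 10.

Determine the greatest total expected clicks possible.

slot 7 + slot 3 + slot 4 + slot 1: cost 4 + 6 + 9 + 4 = 23 ≤ 27, expected clicks 5 + 7 + 10 + 10 = 32.
slot 4 + slot 6 + slot 1: cost 9 + 13 + 4 = 26 ≤ 27, expected clicks 10 + 12 + 10 = 32.
slot 7 + slot 3 + slot 6 + slot 1: cost 4 + 6 + 13 + 4 = 27 ≤ 27, expected clicks 5 + 7 + 12 + 10 = 34.
Best is slot 7, slot 3, slot 6, and slot 1 with total expected clicks 34.

34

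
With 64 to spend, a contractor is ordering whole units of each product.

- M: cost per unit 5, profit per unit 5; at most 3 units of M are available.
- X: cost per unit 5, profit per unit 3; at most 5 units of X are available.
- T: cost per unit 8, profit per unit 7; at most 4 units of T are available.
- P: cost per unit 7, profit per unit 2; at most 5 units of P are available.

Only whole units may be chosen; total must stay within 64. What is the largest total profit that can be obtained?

M has the best ratio (5/5); taking only M gives at most 3×5 = 15 (stopped by the supply cap of 3).
Mixing does better — 3×M, 3×X, and 4×T: cost 62 ≤ 64, profit 3·5 + 3·3 + 4·7 = 52.

52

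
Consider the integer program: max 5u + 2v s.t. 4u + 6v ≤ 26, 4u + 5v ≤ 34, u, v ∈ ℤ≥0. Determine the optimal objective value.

Relaxing integrality, the LP optimum is 32.50 at (u,v) = (6.5, 0), which is not an integer point.
(u,v)=(6,0): 4·6+6·0=24≤26, 4·6+5·0=24≤34, objective 30.
(u,v)=(5,1): 4·5+6·1=26≤26, 4·5+5·1=25≤34, objective 27.
(u,v)=(5,0): 4·5+6·0=20≤26, 4·5+5·0=20≤34, objective 25.
The best lattice point is (6,0), giving 30.

30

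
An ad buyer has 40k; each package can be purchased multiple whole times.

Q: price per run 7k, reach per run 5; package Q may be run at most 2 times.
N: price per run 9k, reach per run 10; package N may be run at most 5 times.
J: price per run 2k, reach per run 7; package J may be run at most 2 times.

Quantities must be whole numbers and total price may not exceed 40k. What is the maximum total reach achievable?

54

Take 4×N and 2×J: price 40 ≤ 40, reach 4·10 + 2·7 = 54.
J has the best ratio (7/2) and is taken to its limit of 2; remaining capacity is filled optimally with the others.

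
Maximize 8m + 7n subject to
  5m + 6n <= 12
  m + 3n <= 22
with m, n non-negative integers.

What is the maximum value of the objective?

(m,n)=(2,0) is feasible, giving 16.
(m,n)=(1,1) is feasible, giving 15.
The best lattice point is (2,0), giving 16.

16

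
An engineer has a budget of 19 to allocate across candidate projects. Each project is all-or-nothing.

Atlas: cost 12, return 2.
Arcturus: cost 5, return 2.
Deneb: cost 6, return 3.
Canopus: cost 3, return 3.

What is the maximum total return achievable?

8

Allowing fractional choices, the relaxed optimum would be about 8.8, but projects are indivisible.
Arcturus + Deneb + Canopus: cost 5 + 6 + 3 = 14 ≤ 19, return 2 + 3 + 3 = 8.
Deneb + Canopus: cost 6 + 3 = 9 ≤ 19, return 3 + 3 = 6.
Best is Arcturus, Deneb, and Canopus with total return 8.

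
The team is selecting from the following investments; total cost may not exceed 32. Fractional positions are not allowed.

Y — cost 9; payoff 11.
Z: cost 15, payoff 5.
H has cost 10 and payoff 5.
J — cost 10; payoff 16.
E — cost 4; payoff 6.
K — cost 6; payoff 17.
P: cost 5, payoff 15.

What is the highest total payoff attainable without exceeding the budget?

59

Allowing fractional choices, the relaxed optimum would be about 62.6, but investments are indivisible.
J + E + K + P: cost 10 + 4 + 6 + 5 = 25 ≤ 32, payoff 16 + 6 + 17 + 15 = 54.
H + J + K + P: cost 10 + 10 + 6 + 5 = 31 ≤ 32, payoff 5 + 16 + 17 + 15 = 53.
Y + J + K + P: cost 9 + 10 + 6 + 5 = 30 ≤ 32, payoff 11 + 16 + 17 + 15 = 59.
Best is Y, J, K, and P with total payoff 59.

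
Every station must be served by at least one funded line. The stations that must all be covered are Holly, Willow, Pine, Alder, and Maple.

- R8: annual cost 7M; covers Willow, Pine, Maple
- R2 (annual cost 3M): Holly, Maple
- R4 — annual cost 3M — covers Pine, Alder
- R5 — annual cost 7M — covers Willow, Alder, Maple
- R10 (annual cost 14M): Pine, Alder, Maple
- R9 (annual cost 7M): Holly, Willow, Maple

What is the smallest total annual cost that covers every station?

10

The greedy cost-per-new-station heuristic would pick R2, R4, and R8 for 13, but a cheaper cover exists.
Choose R4 and R9: together they cover Holly, Willow, Pine, Alder, Maple — every station.
Total annual cost: 3 + 7 = 10.
No cover costs less than 10.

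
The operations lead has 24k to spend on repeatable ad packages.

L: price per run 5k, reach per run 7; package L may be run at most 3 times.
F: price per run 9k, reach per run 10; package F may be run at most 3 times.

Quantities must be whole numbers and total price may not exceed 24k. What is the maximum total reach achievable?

L has the best ratio (7/5); taking only L gives at most 3×7 = 21 (stopped by the supply cap of 3).
Mixing does better — 3×L and 1×F: price 24 ≤ 24, reach 3·7 + 1·10 = 31.

31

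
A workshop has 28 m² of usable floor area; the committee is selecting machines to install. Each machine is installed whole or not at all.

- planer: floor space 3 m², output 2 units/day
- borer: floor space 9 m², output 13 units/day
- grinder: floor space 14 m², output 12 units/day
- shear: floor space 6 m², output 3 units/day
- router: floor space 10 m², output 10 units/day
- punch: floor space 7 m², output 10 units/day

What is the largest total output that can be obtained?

33

Take borer, router, and punch: floor space 9 + 10 + 7 = 26 ≤ 28, output 13 + 10 + 10 = 33.
No other feasible combination does better.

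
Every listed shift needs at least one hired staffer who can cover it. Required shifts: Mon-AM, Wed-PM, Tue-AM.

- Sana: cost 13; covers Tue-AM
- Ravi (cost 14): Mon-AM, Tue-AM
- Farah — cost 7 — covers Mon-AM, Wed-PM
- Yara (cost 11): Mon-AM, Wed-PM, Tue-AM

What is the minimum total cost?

11

This is an integer covering problem.
The greedy cost-per-new-shift heuristic would pick Farah and Yara for 18, but a cheaper cover exists.
Yara alone covers Mon-AM, Wed-PM, Tue-AM — every shift.
Total cost: 11.
No cover costs less than 11.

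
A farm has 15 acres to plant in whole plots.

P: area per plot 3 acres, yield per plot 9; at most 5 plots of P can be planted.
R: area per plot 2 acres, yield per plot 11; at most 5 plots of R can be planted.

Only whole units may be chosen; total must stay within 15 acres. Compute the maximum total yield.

2×P and 4×R: area 14 ≤ 15, yield 2·9 + 4·11 = 62.
1×P and 5×R: area 13 ≤ 15, yield 1·9 + 5·11 = 64.
Best is 64.

64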